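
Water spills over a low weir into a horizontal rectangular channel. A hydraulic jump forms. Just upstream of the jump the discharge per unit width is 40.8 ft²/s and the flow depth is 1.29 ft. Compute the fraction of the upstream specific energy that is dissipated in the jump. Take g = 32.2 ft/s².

ΔE/E₁ = 0.483 (48.3%)

V₁ = q/y₁ = 40.8/1.29 = 31.6 ft/s. Fr₁ = V₁/√(g·y₁) = 31.6/√(32.2×1.29) = 4.91.
Conjugate-depth relation: y₂/y₁ = ½[√(1 + 8Fr₁²) − 1] = ½[√193.7 − 1] = 6.46.
y₂ = 6.46 × 1.29 = 8.33 ft.
E₁ = y₁ + V₁²/2g = 16.8 ft. ΔE = (y₂ − y₁)³/(4y₁y₂) = 8.12 ft. ΔE/E₁ = 8.12/16.8 = 0.483.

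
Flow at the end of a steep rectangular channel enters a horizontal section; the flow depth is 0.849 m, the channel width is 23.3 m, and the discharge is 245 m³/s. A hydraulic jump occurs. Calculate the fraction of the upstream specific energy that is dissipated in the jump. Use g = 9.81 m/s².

q = Q/b = 245/23.3 = 10.5 m²/s; V₁ = q/y₁ = 12.4 m/s. Fr₁ = V₁/√(g·y₁) = 4.29.
Conjugate-depth relation: y₂/y₁ = ½[√(1 + 8Fr₁²) − 1] = ½[√148.3 − 1] = 5.59.
y₂ = 5.59 × 0.849 = 4.75 m.
E₁ = y₁ + V₁²/2g = 8.67 m. ΔE = (y₂ − y₁)³/(4y₁y₂) = 3.67 m. ΔE/E₁ = 3.67/8.67 = 0.424.

ΔE/E₁ = 0.424 (42.4%)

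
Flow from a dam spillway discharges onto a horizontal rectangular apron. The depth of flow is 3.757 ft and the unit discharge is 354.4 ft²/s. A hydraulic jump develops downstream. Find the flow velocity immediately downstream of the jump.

V₂ = 8.105 ft/s

V₁ = q/y₁ = 354.4/3.757 = 94.33 ft/s. Fr₁ = V₁/√(g·y₁) = 94.33/√(32.2×3.757) = 8.576.
By Bélanger, y₂/y₁ = ½[√(1 + 8Fr₁²) − 1] = ½[√589.43 − 1] = 11.64.
y₂ = 11.64 × 3.757 = 43.73 ft.
V₂ = q/y₂ = 354.4/43.73 = 8.105 ft/s.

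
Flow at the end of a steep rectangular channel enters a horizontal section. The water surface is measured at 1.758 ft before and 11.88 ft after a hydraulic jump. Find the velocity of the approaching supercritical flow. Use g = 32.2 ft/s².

For a rectangular channel the momentum equation gives q² = ½·g·y₁·y₂·(y₁ + y₂) = ½×32.2×1.758×11.88×13.64 = 4586.
q = √4586 = 67.72 ft²/s.
V₁ = q/y₁ = 67.72/1.758 = 38.52 ft/s.

V₁ = 38.52 ft/s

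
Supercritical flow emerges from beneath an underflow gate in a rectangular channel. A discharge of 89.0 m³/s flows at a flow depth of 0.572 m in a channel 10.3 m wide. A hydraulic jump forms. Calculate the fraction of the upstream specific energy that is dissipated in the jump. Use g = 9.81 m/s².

ΔE/E₁ = 0.587 (58.7%)

q = Q/b = 89.0/10.3 = 8.64 m²/s; V₁ = q/y₁ = 15.1 m/s. Fr₁ = V₁/√(g·y₁) = 6.38.
Conjugate-depth relation: y₂/y₁ = ½[√(1 + 8Fr₁²) − 1] = ½[√326.3 − 1] = 8.53.
y₂ = 8.53 × 0.572 = 4.88 m.
E₁ = y₁ + V₁²/2g = 12.2 m. ΔE = (y₂ − y₁)³/(4y₁y₂) = 7.16 m. ΔE/E₁ = 7.16/12.2 = 0.587.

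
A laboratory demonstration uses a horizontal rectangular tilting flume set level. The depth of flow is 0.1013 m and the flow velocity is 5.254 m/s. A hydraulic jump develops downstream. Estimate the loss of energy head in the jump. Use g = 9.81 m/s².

Fr₁ = V₁/√(g·y₁) = 5.254/√(9.81×0.1013) = 5.270.
From the momentum equation for a rectangular channel, y₂/y₁ = ½[√(1 + 8Fr₁²) − 1] = ½[√223.22 − 1] = 6.970.
y₂ = 6.970 × 0.1013 = 0.7061 m.
q = V₁·y₁ = 5.254 × 0.1013 = 0.5322 m²/s. V₂ = q/y₂ = 0.5322/0.7061 = 0.7538 m/s. E₁ = y₁ + V₁²/2g = 1.508 m; E₂ = y₂ + V₂²/2g = 0.7351 m. ΔE = E₁ − E₂ = 0.7732 m.

ΔE = 0.7732 m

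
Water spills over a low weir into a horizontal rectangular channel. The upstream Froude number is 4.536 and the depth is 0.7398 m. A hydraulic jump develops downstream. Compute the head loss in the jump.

ΔE = 3.744 m

Fr₁ = 4.536 (given).
Conjugate-depth relation: y₂/y₁ = ½[√(1 + 8Fr₁²) − 1] = ½[√165.60 − 1] = 5.934.
y₂ = 5.934 × 0.7398 = 4.390 m.
Head loss: ΔE = (y₂ − y₁)³/(4y₁y₂) = (4.390 − 0.7398)³/(4×0.7398×4.390) = 48.64/12.99 = 3.744 m.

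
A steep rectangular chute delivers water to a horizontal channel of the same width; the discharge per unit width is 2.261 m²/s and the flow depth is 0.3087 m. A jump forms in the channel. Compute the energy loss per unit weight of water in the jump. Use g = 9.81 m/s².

V₁ = q/y₁ = 2.261/0.3087 = 7.324 m/s. Fr₁ = V₁/√(g·y₁) = 7.324/√(9.81×0.3087) = 4.209.
From the momentum equation for a rectangular channel, y₂/y₁ = ½[√(1 + 8Fr₁²) − 1] = ½[√142.71 − 1] = 5.473.
y₂ = 5.473 × 0.3087 = 1.690 m.
V₂ = q/y₂ = 2.261/1.690 = 1.338 m/s. E₁ = y₁ + V₁²/2g = 3.043 m; E₂ = y₂ + V₂²/2g = 1.781 m. ΔE = E₁ − E₂ = 1.262 m.

ΔE = 1.262 m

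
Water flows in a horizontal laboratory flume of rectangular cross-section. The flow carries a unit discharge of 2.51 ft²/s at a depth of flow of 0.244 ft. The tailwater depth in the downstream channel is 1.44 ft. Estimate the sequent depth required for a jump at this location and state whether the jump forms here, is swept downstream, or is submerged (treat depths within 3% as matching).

V₁ = q/y₁ = 2.51/0.244 = 10.3 ft/s. Fr₁ = V₁/√(g·y₁) = 10.3/√(32.2×0.244) = 3.67.
Sequent-depth ratio: y₂/y₁ = ½[√(1 + 8Fr₁²) − 1] = ½[√108.7 − 1] = 4.71.
y₂ = 4.71 × 0.244 = 1.15 ft.
Tailwater y_tw = 1.44 ft: y_tw > y₂, so the jump is submerged.

y₂ = 1.15 ft; the jump is submerged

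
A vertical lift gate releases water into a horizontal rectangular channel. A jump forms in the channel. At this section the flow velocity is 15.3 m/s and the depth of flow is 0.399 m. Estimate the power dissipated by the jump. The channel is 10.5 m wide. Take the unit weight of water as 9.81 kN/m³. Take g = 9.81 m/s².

P = 5063 kW

Fr₁ = V₁/√(g·y₁) = 15.3/√(9.81×0.399) = 7.73.
By Bélanger, y₂/y₁ = ½[√(1 + 8Fr₁²) − 1] = ½[√479.4 − 1] = 10.4.
y₂ = 10.4 × 0.399 = 4.17 m.
q = V₁·y₁ = 15.3 × 0.399 = 6.10 m²/s. V₂ = q/y₂ = 6.10/4.17 = 1.46 m/s. E₁ = y₁ + V₁²/2g = 12.3 m; E₂ = y₂ + V₂²/2g = 4.28 m. ΔE = E₁ − E₂ = 8.05 m.
Q = q·b = 6.10 × 10.5 = 64.1 m³/s. P = γ·Q·ΔE = 9.81 × 64.1 × 8.05 = 5063 kW.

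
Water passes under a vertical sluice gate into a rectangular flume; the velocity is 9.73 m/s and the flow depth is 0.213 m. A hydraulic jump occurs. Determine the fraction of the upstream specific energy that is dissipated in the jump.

Fr₁ = V₁/√(g·y₁) = 9.73/√(9.81×0.213) = 6.73.
Bélanger equation: y₂/y₁ = ½[√(1 + 8Fr₁²) − 1] = ½[√363.5 − 1] = 9.03.
y₂ = 9.03 × 0.213 = 1.92 m.
E₁ = y₁ + V₁²/2g = 5.04 m. ΔE = (y₂ − y₁)³/(4y₁y₂) = 3.06 m. ΔE/E₁ = 3.06/5.04 = 0.606.

ΔE/E₁ = 0.606 (60.6%)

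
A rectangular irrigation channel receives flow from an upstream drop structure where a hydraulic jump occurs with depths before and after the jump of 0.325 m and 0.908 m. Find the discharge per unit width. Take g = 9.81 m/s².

q = 1.34 m²/s

For a rectangular channel the momentum equation gives q² = ½·g·y₁·y₂·(y₁ + y₂) = ½×9.81×0.325×0.908×1.23 = 1.78.
q = √1.78 = 1.34 m²/s.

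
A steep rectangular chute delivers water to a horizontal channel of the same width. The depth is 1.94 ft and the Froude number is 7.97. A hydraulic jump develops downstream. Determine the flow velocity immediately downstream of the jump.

V₂ = 5.84 ft/s

Fr₁ = 7.97 (given).
Bélanger equation: y₂/y₁ = ½[√(1 + 8Fr₁²) − 1] = ½[√509.2 − 1] = 10.8.
y₂ = 10.8 × 1.94 = 20.9 ft.
V₁ = Fr₁·√(g·y₁) = 7.97×√(32.2×1.94) = 63.0 ft/s; q = V₁·y₁ = 122 ft²/s.
V₂ = q/y₂ = 122/20.9 = 5.84 ft/s.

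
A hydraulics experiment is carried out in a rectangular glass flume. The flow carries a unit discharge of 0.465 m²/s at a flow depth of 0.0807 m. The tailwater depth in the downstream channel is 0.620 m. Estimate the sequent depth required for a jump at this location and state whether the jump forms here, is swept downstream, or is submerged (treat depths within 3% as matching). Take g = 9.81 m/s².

y₂ = 0.700 m; the jump is swept downstream

V₁ = q/y₁ = 0.465/0.0807 = 5.76 m/s. Fr₁ = V₁/√(g·y₁) = 5.76/√(9.81×0.0807) = 6.48.
Sequent-depth ratio: y₂/y₁ = ½[√(1 + 8Fr₁²) − 1] = ½[√336.5 − 1] = 8.67.
y₂ = 8.67 × 0.0807 = 0.700 m.
Tailwater y_tw = 0.620 m: y_tw < y₂, so the jump is swept downstream.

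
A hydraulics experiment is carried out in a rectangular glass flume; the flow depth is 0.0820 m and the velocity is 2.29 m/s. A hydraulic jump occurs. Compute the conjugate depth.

y₂ = 0.258 m

Fr₁ = V₁/√(g·y₁) = 2.29/√(9.81×0.0820) = 2.55.
From the momentum equation for a rectangular channel, y₂/y₁ = ½[√(1 + 8Fr₁²) − 1] = ½[√53.15 − 1] = 3.15.
y₂ = 3.15 × 0.0820 = 0.258 m.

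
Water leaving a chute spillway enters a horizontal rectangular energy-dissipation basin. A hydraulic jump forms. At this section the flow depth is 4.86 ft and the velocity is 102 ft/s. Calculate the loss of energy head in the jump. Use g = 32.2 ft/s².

Fr₁ = V₁/√(g·y₁) = 102/√(32.2×4.86) = 8.15.
By Bélanger, y₂/y₁ = ½[√(1 + 8Fr₁²) − 1] = ½[√532.9 − 1] = 11.0.
y₂ = 11.0 × 4.86 = 53.7 ft.
q = V₁·y₁ = 102 × 4.86 = 496 ft²/s. V₂ = q/y₂ = 496/53.7 = 9.24 ft/s. E₁ = y₁ + V₁²/2g = 166 ft; E₂ = y₂ + V₂²/2g = 55.0 ft. ΔE = E₁ − E₂ = 111 ft.

ΔE = 111 ft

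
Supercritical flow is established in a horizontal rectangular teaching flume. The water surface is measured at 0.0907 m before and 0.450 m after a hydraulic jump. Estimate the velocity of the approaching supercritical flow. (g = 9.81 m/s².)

V₁ = 3.63 m/s

For a rectangular channel the momentum equation gives q² = ½·g·y₁·y₂·(y₁ + y₂) = ½×9.81×0.0907×0.450×0.541 = 0.108.
q = √0.108 = 0.329 m²/s.
V₁ = q/y₁ = 0.329/0.0907 = 3.63 m/s.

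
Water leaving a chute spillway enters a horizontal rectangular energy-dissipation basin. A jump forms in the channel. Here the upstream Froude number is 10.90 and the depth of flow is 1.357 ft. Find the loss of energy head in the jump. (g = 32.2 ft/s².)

ΔE = 61.36 ft

Fr₁ = 10.90 (given).
Conjugate-depth relation: y₂/y₁ = ½[√(1 + 8Fr₁²) − 1] = ½[√951.48 − 1] = 14.92.
y₂ = 14.92 × 1.357 = 20.25 ft.
V₁ = Fr₁·√(g·y₁) = 10.90×√(32.2×1.357) = 72.05 ft/s; q = V₁·y₁ = 97.77 ft²/s. V₂ = q/y₂ = 97.77/20.25 = 4.828 ft/s. E₁ = y₁ + V₁²/2g = 81.97 ft; E₂ = y₂ + V₂²/2g = 20.61 ft. ΔE = E₁ − E₂ = 61.36 ft.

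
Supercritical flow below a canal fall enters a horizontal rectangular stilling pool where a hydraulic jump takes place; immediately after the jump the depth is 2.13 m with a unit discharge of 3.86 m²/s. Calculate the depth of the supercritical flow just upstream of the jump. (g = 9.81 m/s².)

y₁ = 0.535 m

V₂ = q/y₂ = 3.86/2.13 = 1.81 m/s; Fr₂ = V₂/√(g·y₂) = 0.396.
Applying the sequent-depth relation in reverse, y₁/y₂ = ½[√(1 + 8Fr₂²) − 1] = ½[√2.257 − 1] = 0.251.
y₁ = 0.251 × 2.13 = 0.535 m.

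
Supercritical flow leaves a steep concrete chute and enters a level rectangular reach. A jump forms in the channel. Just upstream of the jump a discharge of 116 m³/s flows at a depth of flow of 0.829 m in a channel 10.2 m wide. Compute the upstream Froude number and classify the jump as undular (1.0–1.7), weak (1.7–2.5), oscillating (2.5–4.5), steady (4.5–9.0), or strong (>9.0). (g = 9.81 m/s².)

Fr₁ = 4.81; steady jump

q = Q/b = 116/10.2 = 11.4 m²/s; V₁ = q/y₁ = 13.7 m/s. Fr₁ = V₁/√(g·y₁) = 4.81.
Fr₁ = 4.81 lies in the steady range.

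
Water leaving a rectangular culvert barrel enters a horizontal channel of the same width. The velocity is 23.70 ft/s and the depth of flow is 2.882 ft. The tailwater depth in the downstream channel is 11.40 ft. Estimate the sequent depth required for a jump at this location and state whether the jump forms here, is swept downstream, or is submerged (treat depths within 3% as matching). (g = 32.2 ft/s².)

y₂ = 8.689 ft; the jump is submerged

Fr₁ = V₁/√(g·y₁) = 23.70/√(32.2×2.882) = 2.460.
By Bélanger, y₂/y₁ = ½[√(1 + 8Fr₁²) − 1] = ½[√49.421 − 1] = 3.015.
y₂ = 3.015 × 2.882 = 8.689 ft.
Tailwater y_tw = 11.40 ft: y_tw > y₂, so the jump is submerged.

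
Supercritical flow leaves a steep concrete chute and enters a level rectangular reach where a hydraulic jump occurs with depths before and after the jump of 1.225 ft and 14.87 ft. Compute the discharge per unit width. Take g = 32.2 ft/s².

q = 68.70 ft²/s

For a rectangular channel the momentum equation gives q² = ½·g·y₁·y₂·(y₁ + y₂) = ½×32.2×1.225×14.87×16.09 = 4720.
q = √4720 = 68.70 ft²/s.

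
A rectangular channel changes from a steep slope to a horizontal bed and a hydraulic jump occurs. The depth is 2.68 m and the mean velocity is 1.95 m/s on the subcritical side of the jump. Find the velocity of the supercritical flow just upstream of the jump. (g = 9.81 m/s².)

Fr₂ = V₂/√(g·y₂) = 1.95/√(9.81×2.68) = 0.380.
Since the conjugate-depth ratio holds either way, y₁/y₂ = ½[√(1 + 8Fr₂²) − 1] = ½[√2.157 − 1] = 0.234.
y₁ = 0.234 × 2.68 = 0.628 m.
V₁ = q/y₁ = 5.23/0.628 = 8.32 m/s.

V₁ = 8.32 m/s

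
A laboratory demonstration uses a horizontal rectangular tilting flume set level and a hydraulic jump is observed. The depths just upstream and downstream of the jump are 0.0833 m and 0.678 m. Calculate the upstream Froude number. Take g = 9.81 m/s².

For a rectangular channel the momentum equation gives q² = ½·g·y₁·y₂·(y₁ + y₂) = ½×9.81×0.0833×0.678×0.761 = 0.211.
q = √0.211 = 0.459 m²/s.
V₁ = q/y₁ = 5.51 m/s; Fr₁ = V₁/√(g·y₁) = 6.10.

Fr₁ = 6.10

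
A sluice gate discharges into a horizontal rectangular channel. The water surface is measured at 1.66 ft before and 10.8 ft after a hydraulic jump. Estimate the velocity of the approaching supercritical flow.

For a rectangular channel the momentum equation gives q² = ½·g·y₁·y₂·(y₁ + y₂) = ½×32.2×1.66×10.8×12.5 = 3596.
q = √3596 = 60.0 ft²/s.
V₁ = q/y₁ = 60.0/1.66 = 36.1 ft/s.

V₁ = 36.1 ft/s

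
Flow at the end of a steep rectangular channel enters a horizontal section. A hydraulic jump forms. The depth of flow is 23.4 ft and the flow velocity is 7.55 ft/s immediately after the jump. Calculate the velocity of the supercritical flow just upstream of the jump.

Fr₂ = V₂/√(g·y₂) = 7.55/√(32.2×23.4) = 0.275.
The Bélanger relation is symmetric: y₁/y₂ = ½[√(1 + 8Fr₂²) − 1] = ½[√1.605 − 1] = 0.133.
y₁ = 0.133 × 23.4 = 3.12 ft.
V₁ = q/y₁ = 177/3.12 = 56.6 ft/s.

V₁ = 56.6 ft/s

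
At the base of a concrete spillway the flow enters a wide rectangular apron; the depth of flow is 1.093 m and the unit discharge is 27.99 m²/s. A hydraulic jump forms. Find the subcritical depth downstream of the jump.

V₁ = q/y₁ = 27.99/1.093 = 25.61 m/s. Fr₁ = V₁/√(g·y₁) = 25.61/√(9.81×1.093) = 7.821.
From the momentum equation for a rectangular channel, y₂/y₁ = ½[√(1 + 8Fr₁²) − 1] = ½[√490.29 − 1] = 10.57.
y₂ = 10.57 × 1.093 = 11.55 m.

y₂ = 11.55 m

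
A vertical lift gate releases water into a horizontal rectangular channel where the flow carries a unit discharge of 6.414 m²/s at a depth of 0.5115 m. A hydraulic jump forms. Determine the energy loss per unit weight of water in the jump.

ΔE = 4.579 m

V₁ = q/y₁ = 6.414/0.5115 = 12.54 m/s. Fr₁ = V₁/√(g·y₁) = 12.54/√(9.81×0.5115) = 5.598.
By Bélanger, y₂/y₁ = ½[√(1 + 8Fr₁²) − 1] = ½[√251.69 − 1] = 7.432.
y₂ = 7.432 × 0.5115 = 3.802 m.
V₂ = q/y₂ = 6.414/3.802 = 1.687 m/s. E₁ = y₁ + V₁²/2g = 8.526 m; E₂ = y₂ + V₂²/2g = 3.947 m. ΔE = E₁ − E₂ = 4.579 m.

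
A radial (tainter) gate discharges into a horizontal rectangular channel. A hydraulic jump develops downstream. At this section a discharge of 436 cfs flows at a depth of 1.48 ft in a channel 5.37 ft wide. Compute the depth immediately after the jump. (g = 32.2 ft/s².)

y₂ = 15.9 ft

q = Q/b = 436/5.37 = 81.2 ft²/s; V₁ = q/y₁ = 54.9 ft/s. Fr₁ = V₁/√(g·y₁) = 7.95.
From the momentum equation for a rectangular channel, y₂/y₁ = ½[√(1 + 8Fr₁²) − 1] = ½[√506.2 − 1] = 10.7.
y₂ = 10.7 × 1.48 = 15.9 ft.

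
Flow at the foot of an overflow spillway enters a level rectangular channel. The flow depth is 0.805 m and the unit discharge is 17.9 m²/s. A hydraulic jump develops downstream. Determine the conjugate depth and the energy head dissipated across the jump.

V₁ = q/y₁ = 17.9/0.805 = 22.2 m/s. Fr₁ = V₁/√(g·y₁) = 22.2/√(9.81×0.805) = 7.91.
Bélanger equation: y₂/y₁ = ½[√(1 + 8Fr₁²) − 1] = ½[√501.9 − 1] = 10.7.
y₂ = 10.7 × 0.805 = 8.61 m.
V₂ = q/y₂ = 17.9/8.61 = 2.08 m/s. E₁ = y₁ + V₁²/2g = 26.0 m; E₂ = y₂ + V₂²/2g = 8.83 m. ΔE = E₁ − E₂ = 17.2 m.

y₂ = 8.61 m; ΔE = 17.2 m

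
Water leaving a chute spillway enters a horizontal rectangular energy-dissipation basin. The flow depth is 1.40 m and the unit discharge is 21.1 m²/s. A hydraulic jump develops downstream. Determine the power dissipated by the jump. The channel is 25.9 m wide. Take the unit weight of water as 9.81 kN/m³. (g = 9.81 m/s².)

P = 27763 kW

V₁ = q/y₁ = 21.1/1.40 = 15.1 m/s. Fr₁ = V₁/√(g·y₁) = 15.1/√(9.81×1.40) = 4.07.
From the momentum equation for a rectangular channel, y₂/y₁ = ½[√(1 + 8Fr₁²) − 1] = ½[√133.3 − 1] = 5.27.
y₂ = 5.27 × 1.40 = 7.38 m.
Head loss: ΔE = (y₂ − y₁)³/(4y₁y₂) = (7.38 − 1.40)³/(4×1.40×7.38) = 214/41.3 = 5.18 m.
Q = q·b = 21.1 × 25.9 = 546 m³/s. P = γ·Q·ΔE = 9.81 × 546 × 5.18 = 27763 kW.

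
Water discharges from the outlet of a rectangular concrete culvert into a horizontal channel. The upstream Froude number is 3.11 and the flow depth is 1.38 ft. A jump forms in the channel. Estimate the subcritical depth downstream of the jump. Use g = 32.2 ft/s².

Fr₁ = 3.11 (given).
By Bélanger, y₂/y₁ = ½[√(1 + 8Fr₁²) − 1] = ½[√78.38 − 1] = 3.93.
y₂ = 3.93 × 1.38 = 5.42 ft.

y₂ = 5.42 ft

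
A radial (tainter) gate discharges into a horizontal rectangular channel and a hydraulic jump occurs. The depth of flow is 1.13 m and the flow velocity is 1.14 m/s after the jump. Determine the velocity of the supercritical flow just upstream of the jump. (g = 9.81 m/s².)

Fr₂ = V₂/√(g·y₂) = 1.14/√(9.81×1.13) = 0.342.
The Bélanger relation is symmetric: y₁/y₂ = ½[√(1 + 8Fr₂²) − 1] = ½[√1.938 − 1] = 0.196.
y₁ = 0.196 × 1.13 = 0.222 m.
V₁ = q/y₁ = 1.29/0.222 = 5.82 m/s.

V₁ = 5.82 m/s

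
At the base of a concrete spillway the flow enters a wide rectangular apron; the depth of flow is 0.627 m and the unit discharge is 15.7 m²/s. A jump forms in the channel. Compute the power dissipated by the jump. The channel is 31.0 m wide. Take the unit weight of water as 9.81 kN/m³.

P = 113497 kW

V₁ = q/y₁ = 15.7/0.627 = 25.0 m/s. Fr₁ = V₁/√(g·y₁) = 25.0/√(9.81×0.627) = 10.1.
Sequent-depth ratio: y₂/y₁ = ½[√(1 + 8Fr₁²) − 1] = ½[√816.5 − 1] = 13.8.
y₂ = 13.8 × 0.627 = 8.64 m.
V₂ = q/y₂ = 15.7/8.64 = 1.82 m/s. E₁ = y₁ + V₁²/2g = 32.6 m; E₂ = y₂ + V₂²/2g = 8.81 m. ΔE = E₁ − E₂ = 23.8 m.
Q = q·b = 15.7 × 31.0 = 487 m³/s. P = γ·Q·ΔE = 9.81 × 487 × 23.8 = 113497 kW.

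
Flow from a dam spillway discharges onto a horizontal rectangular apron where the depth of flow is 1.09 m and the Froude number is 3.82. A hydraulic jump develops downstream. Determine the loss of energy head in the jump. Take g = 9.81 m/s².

ΔE = 3.35 m

Fr₁ = 3.82 (given).
Conjugate-depth relation: y₂/y₁ = ½[√(1 + 8Fr₁²) − 1] = ½[√117.7 − 1] = 4.93.
y₂ = 4.93 × 1.09 = 5.37 m.
V₁ = Fr₁·√(g·y₁) = 3.82×√(9.81×1.09) = 12.5 m/s; q = V₁·y₁ = 13.6 m²/s. V₂ = q/y₂ = 13.6/5.37 = 2.54 m/s. E₁ = y₁ + V₁²/2g = 9.04 m; E₂ = y₂ + V₂²/2g = 5.70 m. ΔE = E₁ − E₂ = 3.35 m.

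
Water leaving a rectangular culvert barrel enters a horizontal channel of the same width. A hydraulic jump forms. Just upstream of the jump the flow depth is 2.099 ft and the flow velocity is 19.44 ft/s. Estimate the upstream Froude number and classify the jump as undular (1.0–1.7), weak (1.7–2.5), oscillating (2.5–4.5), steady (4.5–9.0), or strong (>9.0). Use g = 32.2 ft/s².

Fr₁ = 2.365; weak jump

Fr₁ = V₁/√(g·y₁) = 19.44/√(32.2×2.099) = 2.365.
Fr₁ = 2.365 lies in the weak range.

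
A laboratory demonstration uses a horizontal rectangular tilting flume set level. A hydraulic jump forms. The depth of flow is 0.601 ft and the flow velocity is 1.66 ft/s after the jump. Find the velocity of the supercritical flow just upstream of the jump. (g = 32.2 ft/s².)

V₁ = 7.18 ft/s

Fr₂ = V₂/√(g·y₂) = 1.66/√(32.2×0.601) = 0.377.
The Bélanger relation is symmetric: y₁/y₂ = ½[√(1 + 8Fr₂²) − 1] = ½[√2.139 − 1] = 0.231.
y₁ = 0.231 × 0.601 = 0.139 ft.
V₁ = q/y₁ = 0.998/0.139 = 7.18 ft/s.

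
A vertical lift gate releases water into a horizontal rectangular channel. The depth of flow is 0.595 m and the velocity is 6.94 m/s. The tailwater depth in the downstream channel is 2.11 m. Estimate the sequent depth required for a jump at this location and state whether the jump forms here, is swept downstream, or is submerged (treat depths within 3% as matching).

y₂ = 2.14 m; the jump forms here

Fr₁ = V₁/√(g·y₁) = 6.94/√(9.81×0.595) = 2.87.
Conjugate-depth relation: y₂/y₁ = ½[√(1 + 8Fr₁²) − 1] = ½[√67.01 − 1] = 3.59.
y₂ = 3.59 × 0.595 = 2.14 m.
Tailwater y_tw = 2.11 m: y_tw ≈ y₂, so the jump forms here.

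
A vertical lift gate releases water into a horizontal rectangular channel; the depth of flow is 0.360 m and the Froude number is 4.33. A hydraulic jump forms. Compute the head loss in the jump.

Fr₁ = 4.33 (given).
Sequent-depth ratio: y₂/y₁ = ½[√(1 + 8Fr₁²) − 1] = ½[√151.0 − 1] = 5.64.
y₂ = 5.64 × 0.360 = 2.03 m.
Head loss: ΔE = (y₂ − y₁)³/(4y₁y₂) = (2.03 − 0.360)³/(4×0.360×2.03) = 4.67/2.93 = 1.60 m.

ΔE = 1.60 m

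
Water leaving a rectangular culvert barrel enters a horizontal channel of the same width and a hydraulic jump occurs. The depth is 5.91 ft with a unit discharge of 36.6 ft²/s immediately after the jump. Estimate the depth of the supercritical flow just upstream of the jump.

V₂ = q/y₂ = 36.6/5.91 = 6.19 ft/s; Fr₂ = V₂/√(g·y₂) = 0.449.
The Bélanger relation is symmetric: y₁/y₂ = ½[√(1 + 8Fr₂²) − 1] = ½[√2.612 − 1] = 0.308.
y₁ = 0.308 × 5.91 = 1.82 ft.

y₁ = 1.82 ft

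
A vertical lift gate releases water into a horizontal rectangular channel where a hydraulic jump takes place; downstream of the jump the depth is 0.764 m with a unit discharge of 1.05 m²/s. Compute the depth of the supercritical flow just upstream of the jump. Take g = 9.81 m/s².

V₂ = q/y₂ = 1.05/0.764 = 1.37 m/s; Fr₂ = V₂/√(g·y₂) = 0.502.
Since the conjugate-depth ratio holds either way, y₁/y₂ = ½[√(1 + 8Fr₂²) − 1] = ½[√3.016 − 1] = 0.368.
y₁ = 0.368 × 0.764 = 0.281 m.

y₁ = 0.281 m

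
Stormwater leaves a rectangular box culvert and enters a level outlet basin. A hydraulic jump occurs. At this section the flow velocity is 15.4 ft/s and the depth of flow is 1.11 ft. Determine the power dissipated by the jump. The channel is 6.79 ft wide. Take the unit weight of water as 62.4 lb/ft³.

P = 11.9 hp

Fr₁ = V₁/√(g·y₁) = 15.4/√(32.2×1.11) = 2.58.
From the momentum equation for a rectangular channel, y₂/y₁ = ½[√(1 + 8Fr₁²) − 1] = ½[√54.08 − 1] = 3.18.
y₂ = 3.18 × 1.11 = 3.53 ft.
q = V₁·y₁ = 15.4 × 1.11 = 17.1 ft²/s. V₂ = q/y₂ = 17.1/3.53 = 4.85 ft/s. E₁ = y₁ + V₁²/2g = 4.79 ft; E₂ = y₂ + V₂²/2g = 3.89 ft. ΔE = E₁ − E₂ = 0.901 ft.
Q = q·b = 17.1 × 6.79 = 116 cfs. P = γ·Q·ΔE/550 = 62.4 × 116 × 0.901 / 550 = 11.9 hp.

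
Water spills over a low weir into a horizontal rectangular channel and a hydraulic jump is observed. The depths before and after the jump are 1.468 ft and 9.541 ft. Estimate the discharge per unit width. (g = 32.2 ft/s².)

q = 49.82 ft²/s

For a rectangular channel the momentum equation gives q² = ½·g·y₁·y₂·(y₁ + y₂) = ½×32.2×1.468×9.541×11.01 = 2483.
q = √2483 = 49.82 ft²/s.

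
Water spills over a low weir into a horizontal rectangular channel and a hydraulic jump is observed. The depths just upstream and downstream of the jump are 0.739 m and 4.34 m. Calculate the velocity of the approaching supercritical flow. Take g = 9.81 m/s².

V₁ = 12.1 m/s

For a rectangular channel the momentum equation gives q² = ½·g·y₁·y₂·(y₁ + y₂) = ½×9.81×0.739×4.34×5.08 = 79.9.
q = √79.9 = 8.94 m²/s.
V₁ = q/y₁ = 8.94/0.739 = 12.1 m/s.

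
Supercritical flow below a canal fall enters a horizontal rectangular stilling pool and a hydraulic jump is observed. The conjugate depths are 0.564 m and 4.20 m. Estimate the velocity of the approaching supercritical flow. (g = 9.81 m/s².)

V₁ = 13.2 m/s

For a rectangular channel the momentum equation gives q² = ½·g·y₁·y₂·(y₁ + y₂) = ½×9.81×0.564×4.20×4.76 = 55.4.
q = √55.4 = 7.44 m²/s.
V₁ = q/y₁ = 7.44/0.564 = 13.2 m/s.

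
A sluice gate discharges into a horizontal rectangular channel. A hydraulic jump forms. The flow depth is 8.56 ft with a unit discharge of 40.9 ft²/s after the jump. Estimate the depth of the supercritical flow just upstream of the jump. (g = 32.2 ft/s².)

y₁ = 1.24 ft

V₂ = q/y₂ = 40.9/8.56 = 4.78 ft/s; Fr₂ = V₂/√(g·y₂) = 0.288.
From the momentum equation (using Fr₂), y₁/y₂ = ½[√(1 + 8Fr₂²) − 1] = ½[√1.663 − 1] = 0.145.
y₁ = 0.145 × 8.56 = 1.24 ft.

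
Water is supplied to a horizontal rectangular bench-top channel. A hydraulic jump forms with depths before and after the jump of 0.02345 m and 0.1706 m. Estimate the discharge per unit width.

q = 0.06171 m²/s

For a rectangular channel the momentum equation gives q² = ½·g·y₁·y₂·(y₁ + y₂) = ½×9.81×0.02345×0.1706×0.1941 = 0.003808.
q = √0.003808 = 0.06171 m²/s.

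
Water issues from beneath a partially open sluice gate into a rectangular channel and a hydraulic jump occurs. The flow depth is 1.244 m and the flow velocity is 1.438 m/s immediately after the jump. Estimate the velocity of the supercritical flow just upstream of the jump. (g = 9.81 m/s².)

V₁ = 5.378 m/s

Fr₂ = V₂/√(g·y₂) = 1.438/√(9.81×1.244) = 0.4116.
From the momentum equation (using Fr₂), y₁/y₂ = ½[√(1 + 8Fr₂²) − 1] = ½[√2.3556 − 1] = 0.2674.
y₁ = 0.2674 × 1.244 = 0.3326 m.
V₁ = q/y₁ = 1.789/0.3326 = 5.378 m/s.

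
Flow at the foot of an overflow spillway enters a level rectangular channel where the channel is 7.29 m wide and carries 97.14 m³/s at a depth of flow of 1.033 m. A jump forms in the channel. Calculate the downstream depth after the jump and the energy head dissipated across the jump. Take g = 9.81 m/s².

q = Q/b = 97.14/7.29 = 13.33 m²/s; V₁ = q/y₁ = 12.90 m/s. Fr₁ = V₁/√(g·y₁) = 4.052.
Sequent-depth ratio: y₂/y₁ = ½[√(1 + 8Fr₁²) − 1] = ½[√132.36 − 1] = 5.252.
y₂ = 5.252 × 1.033 = 5.426 m.
V₂ = q/y₂ = 13.33/5.426 = 2.456 m/s. E₁ = y₁ + V₁²/2g = 9.514 m; E₂ = y₂ + V₂²/2g = 5.733 m. ΔE = E₁ − E₂ = 3.781 m.

y₂ = 5.426 m; ΔE = 3.781 m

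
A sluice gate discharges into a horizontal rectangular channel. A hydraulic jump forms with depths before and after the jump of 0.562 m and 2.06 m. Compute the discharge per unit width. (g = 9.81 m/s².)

For a rectangular channel the momentum equation gives q² = ½·g·y₁·y₂·(y₁ + y₂) = ½×9.81×0.562×2.06×2.62 = 14.9.
q = √14.9 = 3.86 m²/s.

q = 3.86 m²/s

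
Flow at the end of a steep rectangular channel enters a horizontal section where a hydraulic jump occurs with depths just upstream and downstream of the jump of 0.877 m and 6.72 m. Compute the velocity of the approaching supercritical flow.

For a rectangular channel the momentum equation gives q² = ½·g·y₁·y₂·(y₁ + y₂) = ½×9.81×0.877×6.72×7.60 = 220.
q = √220 = 14.8 m²/s.
V₁ = q/y₁ = 14.8/0.877 = 16.9 m/s.

V₁ = 16.9 m/s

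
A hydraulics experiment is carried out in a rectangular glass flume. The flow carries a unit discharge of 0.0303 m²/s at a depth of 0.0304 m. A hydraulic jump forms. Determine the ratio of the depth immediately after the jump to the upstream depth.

V₁ = q/y₁ = 0.0303/0.0304 = 0.997 m/s. Fr₁ = V₁/√(g·y₁) = 0.997/√(9.81×0.0304) = 1.83.
By Bélanger, y₂/y₁ = ½[√(1 + 8Fr₁²) − 1] = ½[√27.65 − 1] = 2.13.

y₂/y₁ = 2.13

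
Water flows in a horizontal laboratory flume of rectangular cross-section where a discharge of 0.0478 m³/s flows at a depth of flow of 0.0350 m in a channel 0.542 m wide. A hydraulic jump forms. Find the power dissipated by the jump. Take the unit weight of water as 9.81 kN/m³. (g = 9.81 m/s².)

P = 0.0714 kW

q = Q/b = 0.0478/0.542 = 0.0882 m²/s; V₁ = q/y₁ = 2.52 m/s. Fr₁ = V₁/√(g·y₁) = 4.30.
Conjugate-depth relation: y₂/y₁ = ½[√(1 + 8Fr₁²) − 1] = ½[√148.9 − 1] = 5.60.
y₂ = 5.60 × 0.0350 = 0.196 m.
V₂ = q/y₂ = 0.0882/0.196 = 0.450 m/s. E₁ = y₁ + V₁²/2g = 0.359 m; E₂ = y₂ + V₂²/2g = 0.206 m. ΔE = E₁ − E₂ = 0.152 m.
P = γ·Q·ΔE = 9.81 × 0.0478 × 0.152 = 0.0714 kW.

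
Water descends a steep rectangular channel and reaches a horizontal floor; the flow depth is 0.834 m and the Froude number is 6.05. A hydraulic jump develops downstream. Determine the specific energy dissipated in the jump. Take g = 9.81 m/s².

Fr₁ = 6.05 (given).
By Bélanger, y₂/y₁ = ½[√(1 + 8Fr₁²) − 1] = ½[√293.8 − 1] = 8.07.
y₂ = 8.07 × 0.834 = 6.73 m.
V₁ = Fr₁·√(g·y₁) = 6.05×√(9.81×0.834) = 17.3 m/s; q = V₁·y₁ = 14.4 m²/s. V₂ = q/y₂ = 14.4/6.73 = 2.14 m/s. E₁ = y₁ + V₁²/2g = 16.1 m; E₂ = y₂ + V₂²/2g = 6.97 m. ΔE = E₁ − E₂ = 9.13 m.

ΔE = 9.13 m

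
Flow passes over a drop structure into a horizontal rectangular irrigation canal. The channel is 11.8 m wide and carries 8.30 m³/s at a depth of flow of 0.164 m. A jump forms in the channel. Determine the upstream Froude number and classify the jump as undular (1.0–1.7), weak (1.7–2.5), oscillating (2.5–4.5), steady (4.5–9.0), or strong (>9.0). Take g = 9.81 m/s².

Fr₁ = 3.38; oscillating jump

q = Q/b = 8.30/11.8 = 0.703 m²/s; V₁ = q/y₁ = 4.29 m/s. Fr₁ = V₁/√(g·y₁) = 3.38.
Fr₁ = 3.38 lies in the oscillating range.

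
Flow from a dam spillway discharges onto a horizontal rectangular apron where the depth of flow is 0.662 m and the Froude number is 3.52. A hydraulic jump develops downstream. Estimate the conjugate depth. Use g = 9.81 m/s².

y₂ = 2.98 m

Fr₁ = 3.52 (given).
From the momentum equation for a rectangular channel, y₂/y₁ = ½[√(1 + 8Fr₁²) − 1] = ½[√100.1 − 1] = 4.50.
y₂ = 4.50 × 0.662 = 2.98 m.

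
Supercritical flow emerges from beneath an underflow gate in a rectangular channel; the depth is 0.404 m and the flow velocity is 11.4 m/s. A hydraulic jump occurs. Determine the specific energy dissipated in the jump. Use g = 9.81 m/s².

ΔE = 3.84 m

Fr₁ = V₁/√(g·y₁) = 11.4/√(9.81×0.404) = 5.73.
From the momentum equation for a rectangular channel, y₂/y₁ = ½[√(1 + 8Fr₁²) − 1] = ½[√263.3 − 1] = 7.61.
y₂ = 7.61 × 0.404 = 3.08 m.
q = V₁·y₁ = 11.4 × 0.404 = 4.61 m²/s. V₂ = q/y₂ = 4.61/3.08 = 1.50 m/s. E₁ = y₁ + V₁²/2g = 7.03 m; E₂ = y₂ + V₂²/2g = 3.19 m. ΔE = E₁ − E₂ = 3.84 m.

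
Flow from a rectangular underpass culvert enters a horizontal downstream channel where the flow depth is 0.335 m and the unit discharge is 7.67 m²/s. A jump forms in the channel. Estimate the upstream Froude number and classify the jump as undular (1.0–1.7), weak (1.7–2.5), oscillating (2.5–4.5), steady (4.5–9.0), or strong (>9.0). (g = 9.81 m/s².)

V₁ = q/y₁ = 7.67/0.335 = 22.9 m/s. Fr₁ = V₁/√(g·y₁) = 22.9/√(9.81×0.335) = 12.6.
Fr₁ = 12.6 lies in the strong range.

Fr₁ = 12.6; strong jump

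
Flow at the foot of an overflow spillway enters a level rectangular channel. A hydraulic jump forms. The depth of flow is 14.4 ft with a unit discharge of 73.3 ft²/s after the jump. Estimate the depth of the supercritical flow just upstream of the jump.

y₁ = 1.46 ft

V₂ = q/y₂ = 73.3/14.4 = 5.09 ft/s; Fr₂ = V₂/√(g·y₂) = 0.236.
Applying the sequent-depth relation in reverse, y₁/y₂ = ½[√(1 + 8Fr₂²) − 1] = ½[√1.447 − 1] = 0.101.
y₁ = 0.101 × 14.4 = 1.46 ft.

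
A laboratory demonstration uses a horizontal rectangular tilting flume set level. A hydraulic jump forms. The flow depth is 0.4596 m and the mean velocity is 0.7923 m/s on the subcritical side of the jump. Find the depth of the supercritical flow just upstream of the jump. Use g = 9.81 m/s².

y₁ = 0.1043 m

Fr₂ = V₂/√(g·y₂) = 0.7923/√(9.81×0.4596) = 0.3731.
From the momentum equation (using Fr₂), y₁/y₂ = ½[√(1 + 8Fr₂²) − 1] = ½[√2.1138 − 1] = 0.2270.
y₁ = 0.2270 × 0.4596 = 0.1043 m.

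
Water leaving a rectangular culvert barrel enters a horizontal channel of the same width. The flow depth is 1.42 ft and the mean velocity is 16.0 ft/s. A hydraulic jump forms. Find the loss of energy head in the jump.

ΔE = 0.823 ft

Fr₁ = V₁/√(g·y₁) = 16.0/√(32.2×1.42) = 2.37.
Conjugate-depth relation: y₂/y₁ = ½[√(1 + 8Fr₁²) − 1] = ½[√45.79 − 1] = 2.88.
y₂ = 2.88 × 1.42 = 4.09 ft.
q = V₁·y₁ = 16.0 × 1.42 = 22.7 ft²/s. V₂ = q/y₂ = 22.7/4.09 = 5.55 ft/s. E₁ = y₁ + V₁²/2g = 5.40 ft; E₂ = y₂ + V₂²/2g = 4.57 ft. ΔE = E₁ − E₂ = 0.823 ft.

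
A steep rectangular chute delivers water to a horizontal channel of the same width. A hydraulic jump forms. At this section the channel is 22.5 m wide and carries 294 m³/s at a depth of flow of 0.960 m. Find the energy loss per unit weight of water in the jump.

ΔE = 4.56 m

q = Q/b = 294/22.5 = 13.1 m²/s; V₁ = q/y₁ = 13.6 m/s. Fr₁ = V₁/√(g·y₁) = 4.44.
Bélanger equation: y₂/y₁ = ½[√(1 + 8Fr₁²) − 1] = ½[√158.4 − 1] = 5.79.
y₂ = 5.79 × 0.960 = 5.56 m.
Head loss: ΔE = (y₂ − y₁)³/(4y₁y₂) = (5.56 − 0.960)³/(4×0.960×5.56) = 97.4/21.4 = 4.56 m.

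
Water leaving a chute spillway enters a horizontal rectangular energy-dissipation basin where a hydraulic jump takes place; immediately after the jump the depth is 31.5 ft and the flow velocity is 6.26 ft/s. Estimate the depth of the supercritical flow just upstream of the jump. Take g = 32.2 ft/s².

y₁ = 2.27 ft

Fr₂ = V₂/√(g·y₂) = 6.26/√(32.2×31.5) = 0.197.
The Bélanger relation is symmetric: y₁/y₂ = ½[√(1 + 8Fr₂²) − 1] = ½[√1.309 − 1] = 0.0721.
y₁ = 0.0721 × 31.5 = 2.27 ft.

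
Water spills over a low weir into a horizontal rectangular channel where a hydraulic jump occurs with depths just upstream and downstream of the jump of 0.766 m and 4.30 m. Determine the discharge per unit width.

q = 9.05 m²/s

For a rectangular channel the momentum equation gives q² = ½·g·y₁·y₂·(y₁ + y₂) = ½×9.81×0.766×4.30×5.07 = 81.8.
q = √81.8 = 9.05 m²/s.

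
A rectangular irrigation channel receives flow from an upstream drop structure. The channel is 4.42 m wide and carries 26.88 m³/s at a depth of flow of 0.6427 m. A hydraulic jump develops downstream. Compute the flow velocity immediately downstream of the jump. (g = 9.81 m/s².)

q = Q/b = 26.88/4.42 = 6.081 m²/s; V₁ = q/y₁ = 9.462 m/s. Fr₁ = V₁/√(g·y₁) = 3.768.
From the momentum equation for a rectangular channel, y₂/y₁ = ½[√(1 + 8Fr₁²) − 1] = ½[√114.61 − 1] = 4.853.
y₂ = 4.853 × 0.6427 = 3.119 m.
V₂ = q/y₂ = 6.081/3.119 = 1.950 m/s.

V₂ = 1.950 m/s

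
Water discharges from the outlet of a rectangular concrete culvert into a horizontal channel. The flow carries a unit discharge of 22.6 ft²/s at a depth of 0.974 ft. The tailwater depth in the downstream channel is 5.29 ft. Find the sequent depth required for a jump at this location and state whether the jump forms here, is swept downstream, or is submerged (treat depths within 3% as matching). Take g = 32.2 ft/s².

V₁ = q/y₁ = 22.6/0.974 = 23.2 ft/s. Fr₁ = V₁/√(g·y₁) = 23.2/√(32.2×0.974) = 4.14.
Bélanger equation: y₂/y₁ = ½[√(1 + 8Fr₁²) − 1] = ½[√138.3 − 1] = 5.38.
y₂ = 5.38 × 0.974 = 5.24 ft.
Tailwater y_tw = 5.29 ft: y_tw ≈ y₂, so the jump forms here.

y₂ = 5.24 ft; the jump forms here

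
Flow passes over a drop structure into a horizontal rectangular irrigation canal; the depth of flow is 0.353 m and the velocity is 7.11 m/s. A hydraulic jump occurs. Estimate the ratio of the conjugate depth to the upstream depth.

y₂/y₁ = 4.93

Fr₁ = V₁/√(g·y₁) = 7.11/√(9.81×0.353) = 3.82.
Sequent-depth ratio: y₂/y₁ = ½[√(1 + 8Fr₁²) − 1] = ½[√117.8 − 1] = 4.93.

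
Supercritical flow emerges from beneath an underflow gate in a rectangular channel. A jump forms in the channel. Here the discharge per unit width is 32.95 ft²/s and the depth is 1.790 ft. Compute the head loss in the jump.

ΔE = 1.145 ft

V₁ = q/y₁ = 32.95/1.790 = 18.41 ft/s. Fr₁ = V₁/√(g·y₁) = 18.41/√(32.2×1.790) = 2.425.
By Bélanger, y₂/y₁ = ½[√(1 + 8Fr₁²) − 1] = ½[√48.031 − 1] = 2.965.
y₂ = 2.965 × 1.790 = 5.308 ft.
V₂ = q/y₂ = 32.95/5.308 = 6.208 ft/s. E₁ = y₁ + V₁²/2g = 7.052 ft; E₂ = y₂ + V₂²/2g = 5.906 ft. ΔE = E₁ − E₂ = 1.145 ft.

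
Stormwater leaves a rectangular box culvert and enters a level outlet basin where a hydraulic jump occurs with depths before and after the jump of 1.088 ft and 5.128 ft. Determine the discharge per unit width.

For a rectangular channel the momentum equation gives q² = ½·g·y₁·y₂·(y₁ + y₂) = ½×32.2×1.088×5.128×6.216 = 558.4.
q = √558.4 = 23.63 ft²/s.

q = 23.63 ft²/s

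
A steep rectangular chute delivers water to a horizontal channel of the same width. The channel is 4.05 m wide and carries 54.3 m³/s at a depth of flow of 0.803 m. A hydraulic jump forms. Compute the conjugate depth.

q = Q/b = 54.3/4.05 = 13.4 m²/s; V₁ = q/y₁ = 16.7 m/s. Fr₁ = V₁/√(g·y₁) = 5.95.
Sequent-depth ratio: y₂/y₁ = ½[√(1 + 8Fr₁²) − 1] = ½[√284.1 − 1] = 7.93.
y₂ = 7.93 × 0.803 = 6.37 m.

y₂ = 6.37 m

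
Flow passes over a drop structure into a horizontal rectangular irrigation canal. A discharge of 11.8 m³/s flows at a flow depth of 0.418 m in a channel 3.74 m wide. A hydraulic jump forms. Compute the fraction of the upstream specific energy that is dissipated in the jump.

q = Q/b = 11.8/3.74 = 3.16 m²/s; V₁ = q/y₁ = 7.55 m/s. Fr₁ = V₁/√(g·y₁) = 3.73.
Bélanger equation: y₂/y₁ = ½[√(1 + 8Fr₁²) − 1] = ½[√112.2 − 1] = 4.80.
y₂ = 4.80 × 0.418 = 2.00 m.
E₁ = y₁ + V₁²/2g = 3.32 m. ΔE = (y₂ − y₁)³/(4y₁y₂) = 1.19 m. ΔE/E₁ = 1.19/3.32 = 0.359.

ΔE/E₁ = 0.359 (35.9%)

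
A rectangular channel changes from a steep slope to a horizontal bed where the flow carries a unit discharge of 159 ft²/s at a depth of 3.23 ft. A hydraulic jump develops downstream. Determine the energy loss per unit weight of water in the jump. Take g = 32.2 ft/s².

V₁ = q/y₁ = 159/3.23 = 49.2 ft/s. Fr₁ = V₁/√(g·y₁) = 49.2/√(32.2×3.23) = 4.83.
By Bélanger, y₂/y₁ = ½[√(1 + 8Fr₁²) − 1] = ½[√187.4 − 1] = 6.34.
y₂ = 6.34 × 3.23 = 20.5 ft.
Head loss: ΔE = (y₂ − y₁)³/(4y₁y₂) = (20.5 − 3.23)³/(4×3.23×20.5) = 5144/265 = 19.4 ft.

ΔE = 19.4 ft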